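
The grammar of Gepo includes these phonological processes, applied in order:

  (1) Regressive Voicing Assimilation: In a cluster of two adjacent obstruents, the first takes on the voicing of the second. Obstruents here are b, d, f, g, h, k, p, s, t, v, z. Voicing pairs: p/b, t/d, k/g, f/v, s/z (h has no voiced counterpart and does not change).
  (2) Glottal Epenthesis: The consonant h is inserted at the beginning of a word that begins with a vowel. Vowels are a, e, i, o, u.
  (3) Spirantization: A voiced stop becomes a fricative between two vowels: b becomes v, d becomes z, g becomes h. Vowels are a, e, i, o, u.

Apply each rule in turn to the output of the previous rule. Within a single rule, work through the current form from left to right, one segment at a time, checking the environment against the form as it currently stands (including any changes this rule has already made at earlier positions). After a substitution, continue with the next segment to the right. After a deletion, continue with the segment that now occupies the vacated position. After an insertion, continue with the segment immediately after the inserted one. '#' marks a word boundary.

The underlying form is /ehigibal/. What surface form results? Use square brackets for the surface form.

[hehihival]

(1) Regressive Voicing Assimilation: no change — [ehigibal]
(2) Glottal Epenthesis: [ehigibal] → [hehigibal]
(3) Spirantization: [hehigibal] → [hehihival]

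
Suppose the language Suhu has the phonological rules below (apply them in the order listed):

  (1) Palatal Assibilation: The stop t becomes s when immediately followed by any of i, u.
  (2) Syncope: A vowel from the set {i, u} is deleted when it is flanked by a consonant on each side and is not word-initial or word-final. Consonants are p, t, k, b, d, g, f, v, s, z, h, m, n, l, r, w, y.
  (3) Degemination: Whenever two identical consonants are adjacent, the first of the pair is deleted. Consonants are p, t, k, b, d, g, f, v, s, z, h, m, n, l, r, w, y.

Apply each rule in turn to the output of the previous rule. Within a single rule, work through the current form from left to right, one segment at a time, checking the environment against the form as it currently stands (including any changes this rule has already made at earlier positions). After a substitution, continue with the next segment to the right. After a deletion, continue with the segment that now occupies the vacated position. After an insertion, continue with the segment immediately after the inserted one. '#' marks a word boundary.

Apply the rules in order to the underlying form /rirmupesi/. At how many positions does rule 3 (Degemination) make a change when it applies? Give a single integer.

1

(1) Palatal Assibilation: no change — [rirmupesi]
(2) Syncope: [rirmupesi] → [rrmpesi]
(3) Degemination: [rrmpesi] → [rmpesi]
Rule 3 changed 1 position(s).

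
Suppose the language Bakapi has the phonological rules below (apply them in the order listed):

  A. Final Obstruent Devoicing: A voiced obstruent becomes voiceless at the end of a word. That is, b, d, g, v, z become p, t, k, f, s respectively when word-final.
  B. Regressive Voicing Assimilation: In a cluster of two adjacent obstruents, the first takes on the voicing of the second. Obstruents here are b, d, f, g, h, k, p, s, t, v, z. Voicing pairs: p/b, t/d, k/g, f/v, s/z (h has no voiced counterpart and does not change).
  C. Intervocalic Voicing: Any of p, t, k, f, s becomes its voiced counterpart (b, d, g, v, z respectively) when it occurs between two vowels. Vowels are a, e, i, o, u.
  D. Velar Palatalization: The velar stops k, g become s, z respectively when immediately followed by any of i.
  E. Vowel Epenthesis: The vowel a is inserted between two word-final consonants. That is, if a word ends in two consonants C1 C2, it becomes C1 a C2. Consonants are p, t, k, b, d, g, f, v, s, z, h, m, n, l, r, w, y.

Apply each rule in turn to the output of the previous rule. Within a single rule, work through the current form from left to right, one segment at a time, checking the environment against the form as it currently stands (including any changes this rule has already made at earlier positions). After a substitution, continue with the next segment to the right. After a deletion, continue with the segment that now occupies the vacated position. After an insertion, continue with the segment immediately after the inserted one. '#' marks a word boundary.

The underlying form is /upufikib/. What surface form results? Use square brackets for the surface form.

[ubuvizip]

A Final Obstruent Devoicing: [upufikib] → [upufikip]
B Regressive Voicing Assimilation: no change — [upufikip]
C Intervocalic Voicing: [upufikip] → [ubuvigip]
D Velar Palatalization: [ubuvigip] → [ubuvizip]
E Vowel Epenthesis: no change — [ubuvizip]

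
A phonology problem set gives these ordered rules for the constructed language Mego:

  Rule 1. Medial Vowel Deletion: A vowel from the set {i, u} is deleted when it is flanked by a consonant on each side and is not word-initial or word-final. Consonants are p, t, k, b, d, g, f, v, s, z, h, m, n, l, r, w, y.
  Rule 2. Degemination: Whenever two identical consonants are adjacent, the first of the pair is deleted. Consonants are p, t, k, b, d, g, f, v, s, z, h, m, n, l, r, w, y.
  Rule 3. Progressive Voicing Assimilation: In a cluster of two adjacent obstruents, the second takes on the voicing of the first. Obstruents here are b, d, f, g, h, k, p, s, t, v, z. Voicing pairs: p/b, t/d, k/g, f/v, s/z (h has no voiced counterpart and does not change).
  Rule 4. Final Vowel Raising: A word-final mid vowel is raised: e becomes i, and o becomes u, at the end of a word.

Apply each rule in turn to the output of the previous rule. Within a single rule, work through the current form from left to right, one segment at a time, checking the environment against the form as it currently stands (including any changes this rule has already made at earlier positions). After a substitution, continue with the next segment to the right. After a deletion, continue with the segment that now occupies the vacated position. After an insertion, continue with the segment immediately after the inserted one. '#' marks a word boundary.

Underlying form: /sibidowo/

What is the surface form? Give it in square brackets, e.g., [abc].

Rule 1 Medial Vowel Deletion: [sibidowo] → [sbdowo]
Rule 2 Degemination: no change — [sbdowo]
Rule 3 Progressive Voicing Assimilation: [sbdowo] → [sptowo]
Rule 4 Final Vowel Raising: [sptowo] → [sptowu]

[sptowu]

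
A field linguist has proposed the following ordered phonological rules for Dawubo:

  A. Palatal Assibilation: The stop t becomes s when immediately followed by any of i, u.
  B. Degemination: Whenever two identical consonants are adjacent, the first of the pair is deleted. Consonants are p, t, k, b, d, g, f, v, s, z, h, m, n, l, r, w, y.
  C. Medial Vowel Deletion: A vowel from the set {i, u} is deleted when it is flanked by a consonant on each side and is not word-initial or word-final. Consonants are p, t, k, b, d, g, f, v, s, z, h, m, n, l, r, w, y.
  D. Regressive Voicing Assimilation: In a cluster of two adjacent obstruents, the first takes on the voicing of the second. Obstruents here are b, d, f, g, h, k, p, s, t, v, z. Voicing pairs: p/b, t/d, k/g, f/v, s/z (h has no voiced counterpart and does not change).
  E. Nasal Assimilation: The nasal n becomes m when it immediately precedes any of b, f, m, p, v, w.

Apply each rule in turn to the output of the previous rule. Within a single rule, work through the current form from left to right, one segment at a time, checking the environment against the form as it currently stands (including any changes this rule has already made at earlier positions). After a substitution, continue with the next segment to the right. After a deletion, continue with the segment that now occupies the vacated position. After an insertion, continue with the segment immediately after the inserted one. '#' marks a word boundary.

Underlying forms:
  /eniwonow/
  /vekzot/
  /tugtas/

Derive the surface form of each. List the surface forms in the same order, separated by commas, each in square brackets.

[emwonow], [vegzot], [zktas]

/eniwonow/:
  A Palatal Assibilation: no change — [eniwonow]
  B Degemination: no change — [eniwonow]
  C Medial Vowel Deletion: [eniwonow] → [enwonow]
  D Regressive Voicing Assimilation: no change — [enwonow]
  E Nasal Assimilation: [enwonow] → [emwonow]
/vekzot/:
  A Palatal Assibilation: no change — [vekzot]
  B Degemination: no change — [vekzot]
  C Medial Vowel Deletion: no change — [vekzot]
  D Regressive Voicing Assimilation: [vekzot] → [vegzot]
  E Nasal Assimilation: no change — [vegzot]
/tugtas/:
  A Palatal Assibilation: [tugtas] → [sugtas]
  B Degemination: no change — [sugtas]
  C Medial Vowel Deletion: [sugtas] → [sgtas]
  D Regressive Voicing Assimilation: [sgtas] → [zktas]
  E Nasal Assimilation: no change — [zktas]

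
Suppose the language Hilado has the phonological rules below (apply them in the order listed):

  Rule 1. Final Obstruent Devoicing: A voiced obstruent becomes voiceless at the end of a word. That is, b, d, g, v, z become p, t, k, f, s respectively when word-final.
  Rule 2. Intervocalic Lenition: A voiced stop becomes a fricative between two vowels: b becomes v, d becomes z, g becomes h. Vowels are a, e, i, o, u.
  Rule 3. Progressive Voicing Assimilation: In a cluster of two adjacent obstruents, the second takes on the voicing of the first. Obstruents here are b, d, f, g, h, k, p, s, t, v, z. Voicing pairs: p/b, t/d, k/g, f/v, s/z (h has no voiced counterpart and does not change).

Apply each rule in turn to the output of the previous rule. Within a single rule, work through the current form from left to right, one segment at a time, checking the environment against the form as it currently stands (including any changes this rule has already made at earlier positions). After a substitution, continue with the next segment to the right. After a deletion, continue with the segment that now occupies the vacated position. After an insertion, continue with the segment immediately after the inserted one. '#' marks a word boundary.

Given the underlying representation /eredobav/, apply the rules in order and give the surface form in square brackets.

Rule 1 Final Obstruent Devoicing: [eredobav] → [eredobaf]
Rule 2 Intervocalic Lenition: [eredobaf] → [erezovaf]
Rule 3 Progressive Voicing Assimilation: no change — [erezovaf]

[erezovaf]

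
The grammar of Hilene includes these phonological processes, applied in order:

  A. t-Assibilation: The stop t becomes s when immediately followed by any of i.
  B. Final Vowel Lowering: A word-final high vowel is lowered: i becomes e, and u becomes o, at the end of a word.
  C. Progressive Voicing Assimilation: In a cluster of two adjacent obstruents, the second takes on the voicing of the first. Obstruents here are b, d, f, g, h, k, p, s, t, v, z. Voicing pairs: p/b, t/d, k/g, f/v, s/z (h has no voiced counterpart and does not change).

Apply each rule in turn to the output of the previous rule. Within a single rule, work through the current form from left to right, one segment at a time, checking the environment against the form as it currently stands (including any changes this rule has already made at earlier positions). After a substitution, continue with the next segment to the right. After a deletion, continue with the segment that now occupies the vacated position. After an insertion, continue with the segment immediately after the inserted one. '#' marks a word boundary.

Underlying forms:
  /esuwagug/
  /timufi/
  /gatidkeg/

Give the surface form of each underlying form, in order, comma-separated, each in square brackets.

[esuwagug], [simufe], [gasidgeg]

/esuwagug/:
  A t-Assibilation: no change — [esuwagug]
  B Final Vowel Lowering: no change — [esuwagug]
  C Progressive Voicing Assimilation: no change — [esuwagug]
/timufi/:
  A t-Assibilation: [timufi] → [simufi]
  B Final Vowel Lowering: [simufi] → [simufe]
  C Progressive Voicing Assimilation: no change — [simufe]
/gatidkeg/:
  A t-Assibilation: [gatidkeg] → [gasidkeg]
  B Final Vowel Lowering: no change — [gasidkeg]
  C Progressive Voicing Assimilation: [gasidkeg] → [gasidgeg]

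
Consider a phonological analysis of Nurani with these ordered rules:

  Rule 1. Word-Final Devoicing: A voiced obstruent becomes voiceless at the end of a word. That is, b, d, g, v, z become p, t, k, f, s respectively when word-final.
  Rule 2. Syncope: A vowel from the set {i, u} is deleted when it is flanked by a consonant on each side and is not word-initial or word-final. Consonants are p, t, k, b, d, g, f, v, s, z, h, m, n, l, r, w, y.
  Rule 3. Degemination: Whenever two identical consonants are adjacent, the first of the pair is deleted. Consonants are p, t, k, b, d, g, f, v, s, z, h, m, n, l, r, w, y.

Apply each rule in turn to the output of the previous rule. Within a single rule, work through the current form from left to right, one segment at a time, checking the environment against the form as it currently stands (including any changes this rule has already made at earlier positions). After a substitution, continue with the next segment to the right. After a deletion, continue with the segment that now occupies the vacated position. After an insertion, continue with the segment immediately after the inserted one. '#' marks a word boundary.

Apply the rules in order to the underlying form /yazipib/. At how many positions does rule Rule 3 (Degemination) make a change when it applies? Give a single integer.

1

Rule 1 Word-Final Devoicing: [yazipib] → [yazipip]
Rule 2 Syncope: [yazipip] → [yazpp]
Rule 3 Degemination: [yazpp] → [yazp]
Rule Rule 3 changed 1 position(s).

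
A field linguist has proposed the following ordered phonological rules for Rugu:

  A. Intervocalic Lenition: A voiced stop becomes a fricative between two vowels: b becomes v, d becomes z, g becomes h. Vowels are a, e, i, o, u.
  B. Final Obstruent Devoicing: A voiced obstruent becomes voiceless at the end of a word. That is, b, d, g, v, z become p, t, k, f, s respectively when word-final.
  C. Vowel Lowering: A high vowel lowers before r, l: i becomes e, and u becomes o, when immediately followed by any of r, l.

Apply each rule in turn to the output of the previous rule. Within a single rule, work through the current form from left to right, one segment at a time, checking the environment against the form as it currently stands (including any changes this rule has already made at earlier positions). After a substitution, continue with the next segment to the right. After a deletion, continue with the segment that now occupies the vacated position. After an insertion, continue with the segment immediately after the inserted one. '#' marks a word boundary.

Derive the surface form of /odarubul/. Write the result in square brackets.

[ozaruvol]

A Intervocalic Lenition: [odarubul] → [ozaruvul]
B Final Obstruent Devoicing: no change — [ozaruvul]
C Vowel Lowering: [ozaruvul] → [ozaruvol]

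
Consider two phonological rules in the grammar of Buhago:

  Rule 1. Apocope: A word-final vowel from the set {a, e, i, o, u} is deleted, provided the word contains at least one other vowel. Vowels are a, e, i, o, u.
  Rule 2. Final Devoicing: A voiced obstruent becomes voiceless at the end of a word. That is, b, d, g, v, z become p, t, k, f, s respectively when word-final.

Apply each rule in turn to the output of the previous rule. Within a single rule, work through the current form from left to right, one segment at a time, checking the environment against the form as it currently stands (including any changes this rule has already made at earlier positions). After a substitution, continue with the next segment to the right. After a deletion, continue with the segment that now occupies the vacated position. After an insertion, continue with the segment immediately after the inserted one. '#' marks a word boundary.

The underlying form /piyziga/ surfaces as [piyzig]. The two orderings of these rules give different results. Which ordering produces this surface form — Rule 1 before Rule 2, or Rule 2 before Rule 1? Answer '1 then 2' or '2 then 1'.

Order 1 then 2:
  1 Apocope: [piyziga] → [piyzig]
  2 Final Devoicing: [piyzig] → [piyzik]
  result: [piyzik]
Order 2 then 1:
  2 Final Devoicing: no change — [piyziga]
  1 Apocope: [piyziga] → [piyzig]
  result: [piyzig]

2 then 1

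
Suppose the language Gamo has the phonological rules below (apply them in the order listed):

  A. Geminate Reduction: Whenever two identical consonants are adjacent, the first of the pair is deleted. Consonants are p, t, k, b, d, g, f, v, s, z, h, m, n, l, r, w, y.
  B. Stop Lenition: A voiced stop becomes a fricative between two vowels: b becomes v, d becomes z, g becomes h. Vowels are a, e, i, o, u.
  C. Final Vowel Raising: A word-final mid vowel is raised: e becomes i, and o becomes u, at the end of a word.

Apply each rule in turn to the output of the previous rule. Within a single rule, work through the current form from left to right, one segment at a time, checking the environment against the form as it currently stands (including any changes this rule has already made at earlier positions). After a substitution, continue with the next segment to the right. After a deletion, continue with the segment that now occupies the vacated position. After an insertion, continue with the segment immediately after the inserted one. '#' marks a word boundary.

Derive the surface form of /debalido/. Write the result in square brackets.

A Geminate Reduction: no change — [debalido]
B Stop Lenition: [debalido] → [devalizo]
C Final Vowel Raising: [devalizo] → [devalizu]

[devalizu]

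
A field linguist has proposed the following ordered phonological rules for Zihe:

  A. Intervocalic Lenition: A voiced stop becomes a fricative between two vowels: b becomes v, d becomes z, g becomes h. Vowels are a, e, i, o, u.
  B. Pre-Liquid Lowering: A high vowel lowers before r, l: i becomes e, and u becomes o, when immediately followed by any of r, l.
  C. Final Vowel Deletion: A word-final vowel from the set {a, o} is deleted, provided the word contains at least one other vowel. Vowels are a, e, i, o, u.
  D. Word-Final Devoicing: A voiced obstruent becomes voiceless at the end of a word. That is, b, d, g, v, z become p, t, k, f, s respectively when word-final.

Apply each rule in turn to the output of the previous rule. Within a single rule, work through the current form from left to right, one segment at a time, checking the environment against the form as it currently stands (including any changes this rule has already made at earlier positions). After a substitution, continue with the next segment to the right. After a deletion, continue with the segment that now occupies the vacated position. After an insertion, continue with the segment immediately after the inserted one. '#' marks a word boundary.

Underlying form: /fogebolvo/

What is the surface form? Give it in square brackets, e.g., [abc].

[fohevolf]

A Intervocalic Lenition: [fogebolvo] → [fohevolvo]
B Pre-Liquid Lowering: no change — [fohevolvo]
C Final Vowel Deletion: [fohevolvo] → [fohevolv]
D Word-Final Devoicing: [fohevolv] → [fohevolf]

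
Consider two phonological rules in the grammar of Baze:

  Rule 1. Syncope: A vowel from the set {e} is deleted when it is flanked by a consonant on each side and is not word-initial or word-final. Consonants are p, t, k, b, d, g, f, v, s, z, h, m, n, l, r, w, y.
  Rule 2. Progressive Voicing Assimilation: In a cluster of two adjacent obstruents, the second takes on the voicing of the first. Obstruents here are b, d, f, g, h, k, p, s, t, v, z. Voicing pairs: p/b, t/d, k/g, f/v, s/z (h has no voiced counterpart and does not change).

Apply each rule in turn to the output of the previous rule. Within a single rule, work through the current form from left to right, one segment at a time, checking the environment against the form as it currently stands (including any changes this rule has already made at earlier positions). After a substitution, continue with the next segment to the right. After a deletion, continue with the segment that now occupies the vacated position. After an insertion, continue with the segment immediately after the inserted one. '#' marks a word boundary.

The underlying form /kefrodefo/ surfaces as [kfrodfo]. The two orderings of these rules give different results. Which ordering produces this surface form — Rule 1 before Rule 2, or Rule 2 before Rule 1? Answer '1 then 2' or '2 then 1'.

Order 1 then 2:
  1 Syncope: [kefrodefo] → [kfrodfo]
  2 Progressive Voicing Assimilation: [kfrodfo] → [kfrodvo]
  result: [kfrodvo]
Order 2 then 1:
  2 Progressive Voicing Assimilation: no change — [kefrodefo]
  1 Syncope: [kefrodefo] → [kfrodfo]
  result: [kfrodfo]

2 then 1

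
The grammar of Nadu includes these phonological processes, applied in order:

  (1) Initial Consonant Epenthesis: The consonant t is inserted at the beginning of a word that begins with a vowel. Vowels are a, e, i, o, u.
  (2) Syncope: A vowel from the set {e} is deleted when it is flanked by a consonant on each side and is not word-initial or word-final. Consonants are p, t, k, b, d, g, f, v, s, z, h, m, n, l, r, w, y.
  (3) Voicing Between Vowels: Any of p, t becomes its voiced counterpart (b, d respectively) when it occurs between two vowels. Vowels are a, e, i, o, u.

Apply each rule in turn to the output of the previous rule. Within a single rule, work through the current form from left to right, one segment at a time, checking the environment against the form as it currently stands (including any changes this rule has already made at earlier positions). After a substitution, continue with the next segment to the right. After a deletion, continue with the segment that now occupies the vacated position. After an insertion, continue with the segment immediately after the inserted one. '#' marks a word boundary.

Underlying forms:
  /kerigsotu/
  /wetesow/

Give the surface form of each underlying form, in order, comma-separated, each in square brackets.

[krigsodu], [wtsow]

/kerigsotu/:
  (1) Initial Consonant Epenthesis: no change — [kerigsotu]
  (2) Syncope: [kerigsotu] → [krigsotu]
  (3) Voicing Between Vowels: [krigsotu] → [krigsodu]
/wetesow/:
  (1) Initial Consonant Epenthesis: no change — [wetesow]
  (2) Syncope: [wetesow] → [wtsow]
  (3) Voicing Between Vowels: no change — [wtsow]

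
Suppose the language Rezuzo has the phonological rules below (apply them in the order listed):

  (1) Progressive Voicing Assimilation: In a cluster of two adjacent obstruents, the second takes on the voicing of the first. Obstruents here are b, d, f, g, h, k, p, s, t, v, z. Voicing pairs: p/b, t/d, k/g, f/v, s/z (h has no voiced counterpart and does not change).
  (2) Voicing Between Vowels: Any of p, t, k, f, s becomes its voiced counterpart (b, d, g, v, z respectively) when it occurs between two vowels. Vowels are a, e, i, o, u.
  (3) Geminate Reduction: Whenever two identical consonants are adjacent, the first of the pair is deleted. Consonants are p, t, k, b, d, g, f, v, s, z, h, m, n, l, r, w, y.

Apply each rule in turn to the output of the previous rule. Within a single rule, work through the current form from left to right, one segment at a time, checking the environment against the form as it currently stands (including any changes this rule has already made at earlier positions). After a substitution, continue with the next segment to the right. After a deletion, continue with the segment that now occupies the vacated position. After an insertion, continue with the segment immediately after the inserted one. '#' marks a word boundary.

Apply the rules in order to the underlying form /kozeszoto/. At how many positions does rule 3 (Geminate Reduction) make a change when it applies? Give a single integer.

(1) Progressive Voicing Assimilation: [kozeszoto] → [kozessoto]
(2) Voicing Between Vowels: [kozessoto] → [kozessodo]
(3) Geminate Reduction: [kozessodo] → [kozesodo]
Rule 3 changed 1 position(s).

1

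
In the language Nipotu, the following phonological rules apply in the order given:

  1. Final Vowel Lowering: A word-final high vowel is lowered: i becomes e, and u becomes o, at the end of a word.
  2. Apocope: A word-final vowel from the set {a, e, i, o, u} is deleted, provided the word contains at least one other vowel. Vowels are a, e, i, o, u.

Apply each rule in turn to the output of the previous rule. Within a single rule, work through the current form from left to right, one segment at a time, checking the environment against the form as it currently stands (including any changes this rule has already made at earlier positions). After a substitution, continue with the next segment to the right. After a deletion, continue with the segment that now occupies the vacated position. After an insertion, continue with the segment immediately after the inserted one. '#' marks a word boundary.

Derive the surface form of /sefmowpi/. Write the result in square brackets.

[sefmowp]

1 Final Vowel Lowering: [sefmowpi] → [sefmowpe]
2 Apocope: [sefmowpe] → [sefmowp]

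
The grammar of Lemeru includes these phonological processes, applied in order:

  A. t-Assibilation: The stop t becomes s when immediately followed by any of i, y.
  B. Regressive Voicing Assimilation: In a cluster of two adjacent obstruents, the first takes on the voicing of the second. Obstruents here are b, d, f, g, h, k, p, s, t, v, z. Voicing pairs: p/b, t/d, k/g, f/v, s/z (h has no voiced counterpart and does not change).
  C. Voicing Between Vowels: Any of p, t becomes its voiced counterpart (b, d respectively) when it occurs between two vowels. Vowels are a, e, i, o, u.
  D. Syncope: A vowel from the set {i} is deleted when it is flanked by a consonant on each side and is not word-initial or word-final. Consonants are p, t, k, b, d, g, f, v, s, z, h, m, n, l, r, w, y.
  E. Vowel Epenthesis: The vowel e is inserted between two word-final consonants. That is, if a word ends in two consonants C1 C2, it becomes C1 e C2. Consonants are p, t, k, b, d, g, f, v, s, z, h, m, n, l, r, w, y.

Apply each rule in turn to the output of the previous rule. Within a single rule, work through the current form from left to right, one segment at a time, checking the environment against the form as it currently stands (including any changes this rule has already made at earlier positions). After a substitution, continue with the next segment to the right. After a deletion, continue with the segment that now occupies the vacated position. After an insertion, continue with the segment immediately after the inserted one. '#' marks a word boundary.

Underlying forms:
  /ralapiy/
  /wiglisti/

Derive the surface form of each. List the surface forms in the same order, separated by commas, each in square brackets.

/ralapiy/:
  A t-Assibilation: no change — [ralapiy]
  B Regressive Voicing Assimilation: no change — [ralapiy]
  C Voicing Between Vowels: [ralapiy] → [ralabiy]
  D Syncope: [ralabiy] → [ralaby]
  E Vowel Epenthesis: [ralaby] → [ralabey]
/wiglisti/:
  A t-Assibilation: [wiglisti] → [wiglissi]
  B Regressive Voicing Assimilation: no change — [wiglissi]
  C Voicing Between Vowels: no change — [wiglissi]
  D Syncope: [wiglissi] → [wglssi]
  E Vowel Epenthesis: no change — [wglssi]

[ralabey], [wglssi]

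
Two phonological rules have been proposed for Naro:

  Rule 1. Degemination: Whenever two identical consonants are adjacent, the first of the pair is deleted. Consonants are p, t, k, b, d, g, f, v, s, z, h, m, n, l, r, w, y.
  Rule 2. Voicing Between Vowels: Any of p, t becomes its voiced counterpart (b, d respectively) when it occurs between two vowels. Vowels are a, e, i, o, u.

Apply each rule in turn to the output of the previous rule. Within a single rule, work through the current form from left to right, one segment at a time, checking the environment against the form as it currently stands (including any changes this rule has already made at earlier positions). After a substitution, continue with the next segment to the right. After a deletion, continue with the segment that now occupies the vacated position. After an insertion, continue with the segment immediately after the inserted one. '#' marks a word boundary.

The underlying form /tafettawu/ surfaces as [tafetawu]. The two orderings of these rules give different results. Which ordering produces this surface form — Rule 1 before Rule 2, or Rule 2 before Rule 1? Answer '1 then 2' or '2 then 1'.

Order 1 then 2:
  1 Degemination: [tafettawu] → [tafetawu]
  2 Voicing Between Vowels: [tafetawu] → [tafedawu]
  result: [tafedawu]
Order 2 then 1:
  2 Voicing Between Vowels: no change — [tafettawu]
  1 Degemination: [tafettawu] → [tafetawu]
  result: [tafetawu]

2 then 1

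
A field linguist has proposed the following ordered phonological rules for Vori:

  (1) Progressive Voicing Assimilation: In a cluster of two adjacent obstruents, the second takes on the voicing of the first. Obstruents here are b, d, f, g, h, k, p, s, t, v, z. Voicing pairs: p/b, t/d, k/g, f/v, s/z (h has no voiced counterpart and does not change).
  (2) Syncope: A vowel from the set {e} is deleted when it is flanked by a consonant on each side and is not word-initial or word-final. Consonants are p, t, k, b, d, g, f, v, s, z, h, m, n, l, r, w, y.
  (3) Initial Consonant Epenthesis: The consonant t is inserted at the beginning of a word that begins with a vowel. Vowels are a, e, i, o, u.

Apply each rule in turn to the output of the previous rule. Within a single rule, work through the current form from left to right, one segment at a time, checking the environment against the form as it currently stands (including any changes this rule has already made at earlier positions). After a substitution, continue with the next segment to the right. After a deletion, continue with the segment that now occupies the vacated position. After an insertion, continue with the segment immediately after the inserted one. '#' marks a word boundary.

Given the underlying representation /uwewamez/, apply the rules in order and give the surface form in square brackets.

[tuwwamz]

(1) Progressive Voicing Assimilation: no change — [uwewamez]
(2) Syncope: [uwewamez] → [uwwamz]
(3) Initial Consonant Epenthesis: [uwwamz] → [tuwwamz]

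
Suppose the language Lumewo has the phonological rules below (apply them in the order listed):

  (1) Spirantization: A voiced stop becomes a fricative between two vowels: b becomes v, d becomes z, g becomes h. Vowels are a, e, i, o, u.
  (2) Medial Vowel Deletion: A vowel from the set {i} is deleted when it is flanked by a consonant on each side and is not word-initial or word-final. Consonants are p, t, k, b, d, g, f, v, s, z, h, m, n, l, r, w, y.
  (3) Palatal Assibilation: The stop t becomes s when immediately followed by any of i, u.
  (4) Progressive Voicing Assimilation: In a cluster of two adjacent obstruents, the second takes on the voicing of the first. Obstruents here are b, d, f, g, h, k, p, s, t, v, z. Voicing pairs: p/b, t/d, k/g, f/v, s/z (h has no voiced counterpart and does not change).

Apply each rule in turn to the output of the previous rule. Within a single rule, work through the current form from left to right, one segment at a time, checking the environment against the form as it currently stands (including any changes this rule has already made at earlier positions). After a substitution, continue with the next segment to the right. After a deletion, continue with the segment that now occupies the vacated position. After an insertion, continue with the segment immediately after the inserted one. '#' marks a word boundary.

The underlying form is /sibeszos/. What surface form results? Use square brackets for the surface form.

[sfessos]

(1) Spirantization: [sibeszos] → [siveszos]
(2) Medial Vowel Deletion: [siveszos] → [sveszos]
(3) Palatal Assibilation: no change — [sveszos]
(4) Progressive Voicing Assimilation: [sveszos] → [sfessos]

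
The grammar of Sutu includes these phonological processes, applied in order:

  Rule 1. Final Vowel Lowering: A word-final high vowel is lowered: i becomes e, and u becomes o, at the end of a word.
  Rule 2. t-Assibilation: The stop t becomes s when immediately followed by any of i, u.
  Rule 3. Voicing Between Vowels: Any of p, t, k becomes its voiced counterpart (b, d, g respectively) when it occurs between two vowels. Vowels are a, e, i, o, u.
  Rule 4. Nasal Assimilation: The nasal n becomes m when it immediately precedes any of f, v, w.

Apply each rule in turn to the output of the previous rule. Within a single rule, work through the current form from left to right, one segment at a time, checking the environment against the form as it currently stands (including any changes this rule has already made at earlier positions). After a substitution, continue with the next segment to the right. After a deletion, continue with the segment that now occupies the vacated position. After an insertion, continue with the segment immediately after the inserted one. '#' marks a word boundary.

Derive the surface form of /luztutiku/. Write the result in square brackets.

Rule 1 Final Vowel Lowering: [luztutiku] → [luztutiko]
Rule 2 t-Assibilation: [luztutiko] → [luzsusiko]
Rule 3 Voicing Between Vowels: [luzsusiko] → [luzsusigo]
Rule 4 Nasal Assimilation: no change — [luzsusigo]

[luzsusigo]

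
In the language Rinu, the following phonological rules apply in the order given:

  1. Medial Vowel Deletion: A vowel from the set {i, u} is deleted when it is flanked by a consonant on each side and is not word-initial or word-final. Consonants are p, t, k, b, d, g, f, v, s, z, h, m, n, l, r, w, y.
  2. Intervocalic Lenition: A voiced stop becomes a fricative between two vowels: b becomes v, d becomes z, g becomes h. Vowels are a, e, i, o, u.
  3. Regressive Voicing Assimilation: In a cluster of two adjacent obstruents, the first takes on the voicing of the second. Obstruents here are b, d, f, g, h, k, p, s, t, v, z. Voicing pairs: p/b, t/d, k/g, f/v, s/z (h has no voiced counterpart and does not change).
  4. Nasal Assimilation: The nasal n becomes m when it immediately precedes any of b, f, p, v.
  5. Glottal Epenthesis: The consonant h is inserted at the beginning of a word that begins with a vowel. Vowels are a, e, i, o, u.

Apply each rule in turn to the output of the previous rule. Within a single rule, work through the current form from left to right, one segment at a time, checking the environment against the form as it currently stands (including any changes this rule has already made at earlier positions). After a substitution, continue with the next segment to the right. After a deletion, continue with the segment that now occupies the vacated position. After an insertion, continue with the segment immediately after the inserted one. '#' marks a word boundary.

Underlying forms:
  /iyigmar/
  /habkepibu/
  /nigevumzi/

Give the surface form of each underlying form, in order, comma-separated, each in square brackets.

/iyigmar/:
  1 Medial Vowel Deletion: [iyigmar] → [iygmar]
  2 Intervocalic Lenition: no change — [iygmar]
  3 Regressive Voicing Assimilation: no change — [iygmar]
  4 Nasal Assimilation: no change — [iygmar]
  5 Glottal Epenthesis: [iygmar] → [hiygmar]
/habkepibu/:
  1 Medial Vowel Deletion: [habkepibu] → [habkepbu]
  2 Intervocalic Lenition: no change — [habkepbu]
  3 Regressive Voicing Assimilation: [habkepbu] → [hapkebbu]
  4 Nasal Assimilation: no change — [hapkebbu]
  5 Glottal Epenthesis: no change — [hapkebbu]
/nigevumzi/:
  1 Medial Vowel Deletion: [nigevumzi] → [ngevmzi]
  2 Intervocalic Lenition: no change — [ngevmzi]
  3 Regressive Voicing Assimilation: no change — [ngevmzi]
  4 Nasal Assimilation: no change — [ngevmzi]
  5 Glottal Epenthesis: no change — [ngevmzi]

[hiygmar], [hapkebbu], [ngevmzi]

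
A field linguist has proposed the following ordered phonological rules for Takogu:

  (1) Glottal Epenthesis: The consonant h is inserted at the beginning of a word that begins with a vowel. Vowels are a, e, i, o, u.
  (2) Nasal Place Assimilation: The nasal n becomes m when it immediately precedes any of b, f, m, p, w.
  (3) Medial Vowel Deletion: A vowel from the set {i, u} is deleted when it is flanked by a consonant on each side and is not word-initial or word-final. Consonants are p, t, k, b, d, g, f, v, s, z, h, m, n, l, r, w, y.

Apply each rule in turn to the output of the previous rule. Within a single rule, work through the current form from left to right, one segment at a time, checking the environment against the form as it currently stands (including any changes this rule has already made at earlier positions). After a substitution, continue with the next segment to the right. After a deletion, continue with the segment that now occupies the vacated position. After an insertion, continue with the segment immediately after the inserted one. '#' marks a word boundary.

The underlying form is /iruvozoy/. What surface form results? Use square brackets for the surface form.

(1) Glottal Epenthesis: [iruvozoy] → [hiruvozoy]
(2) Nasal Place Assimilation: no change — [hiruvozoy]
(3) Medial Vowel Deletion: [hiruvozoy] → [hrvozoy]

[hrvozoy]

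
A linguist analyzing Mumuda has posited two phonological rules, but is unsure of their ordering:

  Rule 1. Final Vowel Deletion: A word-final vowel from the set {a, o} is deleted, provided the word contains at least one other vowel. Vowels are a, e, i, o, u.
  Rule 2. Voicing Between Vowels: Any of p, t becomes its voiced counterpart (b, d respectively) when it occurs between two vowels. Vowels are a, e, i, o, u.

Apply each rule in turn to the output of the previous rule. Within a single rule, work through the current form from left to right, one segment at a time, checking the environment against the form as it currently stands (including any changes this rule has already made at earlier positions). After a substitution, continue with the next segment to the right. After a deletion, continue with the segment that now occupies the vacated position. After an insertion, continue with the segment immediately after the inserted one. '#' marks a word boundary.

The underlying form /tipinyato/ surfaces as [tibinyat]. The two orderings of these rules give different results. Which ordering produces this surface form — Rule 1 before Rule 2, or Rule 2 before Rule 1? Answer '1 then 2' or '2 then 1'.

Order 1 then 2:
  1 Final Vowel Deletion: [tipinyato] → [tipinyat]
  2 Voicing Between Vowels: [tipinyat] → [tibinyat]
  result: [tibinyat]
Order 2 then 1:
  2 Voicing Between Vowels: [tipinyato] → [tibinyado]
  1 Final Vowel Deletion: [tibinyado] → [tibinyad]
  result: [tibinyad]

1 then 2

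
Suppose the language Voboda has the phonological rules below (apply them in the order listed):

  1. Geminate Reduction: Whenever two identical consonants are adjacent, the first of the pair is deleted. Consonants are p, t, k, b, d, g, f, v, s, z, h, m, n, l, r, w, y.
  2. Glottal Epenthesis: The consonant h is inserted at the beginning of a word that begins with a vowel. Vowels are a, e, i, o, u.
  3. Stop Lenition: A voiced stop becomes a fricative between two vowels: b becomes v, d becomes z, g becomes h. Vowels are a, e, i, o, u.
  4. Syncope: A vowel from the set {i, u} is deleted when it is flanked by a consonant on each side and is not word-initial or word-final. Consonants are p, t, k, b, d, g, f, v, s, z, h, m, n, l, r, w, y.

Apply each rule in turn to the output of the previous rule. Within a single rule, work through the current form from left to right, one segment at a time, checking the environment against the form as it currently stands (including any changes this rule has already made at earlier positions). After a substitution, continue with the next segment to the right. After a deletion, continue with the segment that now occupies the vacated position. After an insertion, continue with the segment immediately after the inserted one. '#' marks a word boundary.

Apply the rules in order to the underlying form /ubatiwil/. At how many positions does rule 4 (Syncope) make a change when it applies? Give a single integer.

3

1 Geminate Reduction: no change — [ubatiwil]
2 Glottal Epenthesis: [ubatiwil] → [hubatiwil]
3 Stop Lenition: [hubatiwil] → [huvatiwil]
4 Syncope: [huvatiwil] → [hvatwl]
Rule 4 changed 3 position(s).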